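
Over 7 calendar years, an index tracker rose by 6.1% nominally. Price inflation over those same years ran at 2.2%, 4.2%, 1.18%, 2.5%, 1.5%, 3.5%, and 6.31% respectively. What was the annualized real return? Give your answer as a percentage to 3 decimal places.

Cumulative inflation factor: 1.022 × 1.042 × 1.0118 × 1.025 × 1.015 × 1.035 × 1.0631 ≈ 1.23344.
Nominal growth factor: 1.06100. Real growth factor = 1.06100 / 1.23344 ≈ 0.86020.
Annualized: 0.86020^(1/7) − 1 ≈ -0.02128.

-2.128%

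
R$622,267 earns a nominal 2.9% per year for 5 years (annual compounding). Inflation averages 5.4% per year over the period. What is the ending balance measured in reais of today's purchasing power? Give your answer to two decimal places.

Nominal value at maturity: R$622,267 × (1 + 2.9%)^5 ≈ R$717,882.96.
Price-level factor over 5 years: (1 + 5.4%)^5 ≈ 1.3007776144.
Dividing the nominal maturity value by the price-level factor gives the value in today's money.

R$551,887.54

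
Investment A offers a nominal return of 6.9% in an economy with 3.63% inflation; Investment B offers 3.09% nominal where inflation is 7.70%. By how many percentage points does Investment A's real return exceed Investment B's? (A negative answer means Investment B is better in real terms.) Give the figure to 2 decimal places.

Investment A real return: 1.069/1.0363 − 1 = 3.155%.
Investment B real return: 1.0309/1.0770 − 1 = -4.280%.
Difference: 3.155 − (-4.280) = 7.435 pp.

7.44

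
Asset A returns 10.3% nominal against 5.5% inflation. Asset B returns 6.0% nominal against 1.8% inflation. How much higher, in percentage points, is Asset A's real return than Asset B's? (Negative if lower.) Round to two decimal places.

0.42

Asset A real return: 1.103/1.055 − 1 = 4.550%.
Asset B real return: 1.060/1.018 − 1 = 4.126%.
Difference: 4.550 − 4.126 = 0.424 pp.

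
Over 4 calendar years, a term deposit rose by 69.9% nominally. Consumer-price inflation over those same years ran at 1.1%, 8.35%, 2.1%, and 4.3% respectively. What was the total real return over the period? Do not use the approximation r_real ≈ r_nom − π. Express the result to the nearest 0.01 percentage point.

Cumulative inflation factor: 1.011 × 1.0835 × 1.021 × 1.043 ≈ 1.16651.
Nominal growth factor: 1.69900. Real growth factor = 1.69900 / 1.16651 ≈ 1.45648.
Total real return ≈ 45.6476%.

45.65%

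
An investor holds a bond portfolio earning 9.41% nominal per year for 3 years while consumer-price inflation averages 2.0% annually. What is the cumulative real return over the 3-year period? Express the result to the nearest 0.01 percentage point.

The annual real rate is (1+9.41%)/(1+2.0%) − 1 = 7.2647%.
Compounded over 3 years: (1 + 0.072647)^3 − 1 ≈ 0.23416.

23.42%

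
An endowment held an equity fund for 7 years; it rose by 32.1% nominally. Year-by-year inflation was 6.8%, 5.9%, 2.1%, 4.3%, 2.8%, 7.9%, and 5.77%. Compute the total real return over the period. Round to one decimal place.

-6.5%

Cumulative inflation factor: 1.068 × 1.059 × 1.021 × 1.043 × 1.028 × 1.079 × 1.0577 ≈ 1.41304.
Nominal growth factor: 1.32100. Real growth factor = 1.32100 / 1.41304 ≈ 0.93486.
Total real return ≈ -6.5136%.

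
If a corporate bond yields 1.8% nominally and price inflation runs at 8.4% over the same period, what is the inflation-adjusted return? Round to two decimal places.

Real return via the Fisher equation: (1 + 1.8%)/(1 + 8.4%) − 1 = 1.018/1.084 − 1 ≈ -0.06089.

-6.09%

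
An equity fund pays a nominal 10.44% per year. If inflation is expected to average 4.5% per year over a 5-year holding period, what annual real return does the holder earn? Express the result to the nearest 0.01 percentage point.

With constant rates the annual real return is the same each year: (1+10.44%)/(1+4.5%) − 1 = 0.05684.

5.68%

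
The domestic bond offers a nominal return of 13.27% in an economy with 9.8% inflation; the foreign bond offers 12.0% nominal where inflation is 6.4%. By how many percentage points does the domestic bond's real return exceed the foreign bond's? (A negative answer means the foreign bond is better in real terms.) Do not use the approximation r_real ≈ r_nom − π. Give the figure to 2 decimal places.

-2.10

The domestic bond real return: 1.1327/1.098 − 1 = 3.160%.
The foreign bond real return: 1.120/1.064 − 1 = 5.263%.
Difference: 3.160 − 5.263 = -2.103 pp.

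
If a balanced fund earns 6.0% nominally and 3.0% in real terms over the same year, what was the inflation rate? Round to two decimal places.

2.91%

From (1+r_nom) = (1+r_real)(1+π), we get 1+π = (1 + 6.0%)/(1 + 3.0%) = 1.060/1.030 ≈ 1.02913.
So π ≈ 2.9126%.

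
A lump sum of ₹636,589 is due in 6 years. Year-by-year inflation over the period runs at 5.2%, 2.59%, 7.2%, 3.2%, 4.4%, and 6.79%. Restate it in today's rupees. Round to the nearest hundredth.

₹478,225.57

Price-level factor over 6 years: 1.052 × 1.0259 × 1.072 × 1.032 × 1.044 × 1.0679 ≈ 1.3311479800.
Purchasing power today: ₹636,589 divided by that factor.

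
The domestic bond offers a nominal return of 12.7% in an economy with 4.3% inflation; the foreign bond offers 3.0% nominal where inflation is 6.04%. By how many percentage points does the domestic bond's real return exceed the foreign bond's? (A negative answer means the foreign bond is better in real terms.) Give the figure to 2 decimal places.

The domestic bond real return: 1.127/1.043 − 1 = 8.054%.
The foreign bond real return: 1.030/1.0604 − 1 = -2.867%.
Difference: 8.054 − (-2.867) = 10.921 pp.

10.92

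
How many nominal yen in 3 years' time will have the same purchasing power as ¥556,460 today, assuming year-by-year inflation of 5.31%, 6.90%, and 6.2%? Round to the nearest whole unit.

¥665,282

Cumulative price-level factor: 1.0531 × 1.0690 × 1.062 = 1.1955612618.
Multiplying ¥556,460 by the price-level factor gives the future nominal sum.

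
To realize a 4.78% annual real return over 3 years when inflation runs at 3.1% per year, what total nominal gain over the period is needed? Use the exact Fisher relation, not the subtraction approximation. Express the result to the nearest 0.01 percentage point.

Required annual nominal rate: (1+4.78%)(1+3.1%) − 1 = 8.02818%.
Cumulative over 3 years: (1 + 0.0802818)^3 − 1 ≈ 0.26070.

26.07%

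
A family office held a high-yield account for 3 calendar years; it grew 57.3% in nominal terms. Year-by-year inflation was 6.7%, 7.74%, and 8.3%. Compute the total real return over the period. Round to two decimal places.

26.35%

Cumulative inflation factor: 1.067 × 1.0774 × 1.083 ≈ 1.24500.
Nominal growth factor: 1.57300. Real growth factor = 1.57300 / 1.24500 ≈ 1.26345.
Total real return ≈ 26.3452%.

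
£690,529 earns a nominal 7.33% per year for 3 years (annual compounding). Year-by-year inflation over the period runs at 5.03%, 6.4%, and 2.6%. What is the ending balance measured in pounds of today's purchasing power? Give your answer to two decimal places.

£744,634.16

Nominal value at maturity: £690,529 × (1 + 7.33%)^3 ≈ £853,778.69.
Price-level factor over 3 years: 1.0503 × 1.064 × 1.026 = 1.1465746992.
The maturity value deflated by that factor is the answer in today's purchasing power.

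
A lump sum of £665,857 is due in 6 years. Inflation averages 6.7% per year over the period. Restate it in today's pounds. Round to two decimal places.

Price-level factor over 6 years: (1 + 6.7%)^6 ≈ 1.4756607180.
Purchasing power today: £665,857 divided by that factor.

£451,226.35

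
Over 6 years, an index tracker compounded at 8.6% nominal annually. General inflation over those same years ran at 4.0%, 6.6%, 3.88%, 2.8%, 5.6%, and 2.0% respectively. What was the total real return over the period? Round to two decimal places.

28.65%

Cumulative inflation factor: 1.040 × 1.066 × 1.0388 × 1.028 × 1.056 × 1.020 ≈ 1.27520.
Nominal growth factor: 1.64051. Real growth factor = 1.64051 / 1.27520 ≈ 1.28647.
Total real return ≈ 28.6469%.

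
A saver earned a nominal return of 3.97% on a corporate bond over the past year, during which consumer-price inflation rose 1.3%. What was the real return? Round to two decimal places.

2.64%

Real return via the Fisher equation: (1 + 3.97%)/(1 + 1.3%) − 1 = 1.0397/1.013 − 1 ≈ 0.02636.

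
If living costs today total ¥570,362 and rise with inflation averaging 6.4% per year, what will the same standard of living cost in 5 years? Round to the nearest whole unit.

Cumulative price-level factor: (1+6.4%)^5 ≈ 1.3636663998.
The nominal amount required is ¥570,362 scaled up by that factor.

¥777,783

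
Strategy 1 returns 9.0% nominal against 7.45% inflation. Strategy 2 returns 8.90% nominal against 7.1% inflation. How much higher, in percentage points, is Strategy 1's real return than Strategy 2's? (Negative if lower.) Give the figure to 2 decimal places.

Strategy 1 real return: 1.090/1.0745 − 1 = 1.443%.
Strategy 2 real return: 1.0890/1.071 − 1 = 1.681%.
Difference: 1.443 − 1.681 = -0.238 pp.

-0.24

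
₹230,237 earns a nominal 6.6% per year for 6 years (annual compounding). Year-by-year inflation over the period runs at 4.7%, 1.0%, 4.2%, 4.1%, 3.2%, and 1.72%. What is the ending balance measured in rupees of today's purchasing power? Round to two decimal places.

Nominal value at maturity: ₹230,237 × (1 + 6.6%)^6 ≈ ₹337,845.66.
Price-level factor over 6 years: 1.047 × 1.010 × 1.042 × 1.041 × 1.032 × 1.0172 ≈ 1.2041277156.
The maturity value deflated by that factor is the answer in today's purchasing power.

₹280,572.95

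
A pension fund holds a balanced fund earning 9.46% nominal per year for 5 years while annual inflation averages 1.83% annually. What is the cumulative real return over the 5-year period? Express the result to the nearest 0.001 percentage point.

43.515%

The annual real rate is (1+9.46%)/(1+1.83%) − 1 = 7.4929%.
Compounded over 5 years: (1 + 0.074929)^5 − 1 ≈ 0.43515.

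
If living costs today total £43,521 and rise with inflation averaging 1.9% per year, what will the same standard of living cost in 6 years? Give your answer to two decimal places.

£48,724.12

Cumulative price-level factor: (1+1.9%)^6 ≈ 1.1195541497.
Multiplying £43,521 by the price-level factor gives the future nominal sum.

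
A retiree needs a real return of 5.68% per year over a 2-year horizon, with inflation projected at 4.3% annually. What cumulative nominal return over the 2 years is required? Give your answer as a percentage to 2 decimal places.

Required annual nominal rate: (1+5.68%)(1+4.3%) − 1 = 10.22424%.
Cumulative over 2 years: (1 + 0.1022424)^2 − 1 ≈ 0.21494.

21.49%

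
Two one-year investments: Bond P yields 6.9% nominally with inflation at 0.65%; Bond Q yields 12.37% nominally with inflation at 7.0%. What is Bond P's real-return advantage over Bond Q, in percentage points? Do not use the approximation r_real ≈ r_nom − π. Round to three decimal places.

1.191

Bond P real return: 1.069/1.0065 − 1 = 6.2096%.
Bond Q real return: 1.1237/1.070 − 1 = 5.0187%.
Difference: 6.2096 − 5.0187 = 1.1909 pp.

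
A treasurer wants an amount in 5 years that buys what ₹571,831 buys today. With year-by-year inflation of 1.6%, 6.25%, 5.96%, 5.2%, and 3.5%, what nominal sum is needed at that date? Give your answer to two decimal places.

₹712,177.72

Cumulative price-level factor: 1.016 × 1.0625 × 1.0596 × 1.052 × 1.035 ≈ 1.2454339089.
The nominal amount required is ₹571,831 scaled up by that factor.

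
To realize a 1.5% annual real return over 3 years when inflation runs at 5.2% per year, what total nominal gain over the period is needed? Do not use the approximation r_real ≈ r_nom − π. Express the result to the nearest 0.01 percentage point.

21.74%

Required annual nominal rate: (1+1.5%)(1+5.2%) − 1 = 6.778%.
Cumulative over 3 years: (1 + 0.06778)^3 − 1 ≈ 0.21743.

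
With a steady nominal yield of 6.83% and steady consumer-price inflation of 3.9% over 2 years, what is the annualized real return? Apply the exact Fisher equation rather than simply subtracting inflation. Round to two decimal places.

With constant rates the annual real return is the same each year: (1+6.83%)/(1+3.9%) − 1 = 0.02820.

2.82%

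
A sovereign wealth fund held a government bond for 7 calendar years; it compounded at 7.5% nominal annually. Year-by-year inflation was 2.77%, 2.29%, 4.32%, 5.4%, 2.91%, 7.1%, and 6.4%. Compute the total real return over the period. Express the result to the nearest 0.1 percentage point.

22.4%

Cumulative inflation factor: 1.0277 × 1.0229 × 1.0432 × 1.054 × 1.0291 × 1.071 × 1.064 ≈ 1.35549.
Nominal growth factor: 1.65905. Real growth factor = 1.65905 / 1.35549 ≈ 1.22395.
Total real return ≈ 22.3948%.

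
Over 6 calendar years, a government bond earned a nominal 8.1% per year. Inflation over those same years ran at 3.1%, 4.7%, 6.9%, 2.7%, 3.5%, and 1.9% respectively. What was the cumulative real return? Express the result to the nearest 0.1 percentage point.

27.7%

Cumulative inflation factor: 1.031 × 1.047 × 1.069 × 1.027 × 1.035 × 1.019 ≈ 1.24988.
Nominal growth factor: 1.59571. Real growth factor = 1.59571 / 1.24988 ≈ 1.27669.
Total real return ≈ 27.6692%.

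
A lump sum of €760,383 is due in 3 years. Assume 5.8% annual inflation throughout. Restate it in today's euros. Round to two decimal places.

€642,059.68

Price-level factor over 3 years: (1 + 5.8%)^3 = 1.184287112.
Purchasing power today: €760,383 divided by that factor.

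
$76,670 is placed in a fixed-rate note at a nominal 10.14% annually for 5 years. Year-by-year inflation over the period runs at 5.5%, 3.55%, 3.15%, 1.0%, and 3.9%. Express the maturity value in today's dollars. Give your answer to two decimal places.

Nominal value at maturity: $76,670 × (1 + 10.14%)^5 ≈ $124,265.57.
Price-level factor over 5 years: 1.055 × 1.0355 × 1.0315 × 1.010 × 1.039 ≈ 1.1825206039.
The maturity value deflated by that factor is the answer in today's purchasing power.

$105,085.33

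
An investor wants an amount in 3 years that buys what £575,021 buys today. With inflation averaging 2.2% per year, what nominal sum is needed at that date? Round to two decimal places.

£613,813.44

Cumulative price-level factor: (1+2.2%)^3 = 1.067462648.
The nominal amount required is £575,021 scaled up by that factor.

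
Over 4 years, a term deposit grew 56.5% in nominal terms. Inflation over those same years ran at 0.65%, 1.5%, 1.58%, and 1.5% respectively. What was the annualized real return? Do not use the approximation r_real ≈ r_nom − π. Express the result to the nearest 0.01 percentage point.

10.41%

Cumulative inflation factor: 1.0065 × 1.015 × 1.0158 × 1.015 ≈ 1.05330.
Nominal growth factor: 1.56500. Real growth factor = 1.56500 / 1.05330 ≈ 1.48580.
Annualized: 1.48580^(1/4) − 1 ≈ 0.10405.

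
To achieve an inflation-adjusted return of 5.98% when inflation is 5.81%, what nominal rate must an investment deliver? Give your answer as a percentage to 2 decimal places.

12.14%

By the Fisher equation, 1 + r_nom = (1 + 5.98%)(1 + 5.81%) = 1.0598 × 1.0581 = 1.12137438.
So r_nom = 12.137438%.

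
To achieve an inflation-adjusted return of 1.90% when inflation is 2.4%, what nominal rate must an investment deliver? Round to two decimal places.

4.35%

By the Fisher equation, 1 + r_nom = (1 + 1.90%)(1 + 2.4%) = 1.0190 × 1.024 = 1.043456.
So r_nom = 4.3456%.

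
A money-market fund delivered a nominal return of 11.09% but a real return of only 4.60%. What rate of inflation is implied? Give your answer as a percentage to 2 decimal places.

6.20%

From (1+r_nom) = (1+r_real)(1+π), we get 1+π = (1 + 11.09%)/(1 + 4.60%) = 1.1109/1.0460 ≈ 1.06205.
So π ≈ 6.2046%.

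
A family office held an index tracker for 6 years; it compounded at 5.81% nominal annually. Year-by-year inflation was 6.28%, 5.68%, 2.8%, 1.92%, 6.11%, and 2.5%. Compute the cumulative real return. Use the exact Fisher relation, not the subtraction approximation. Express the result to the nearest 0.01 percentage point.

9.64%

Cumulative inflation factor: 1.0628 × 1.0568 × 1.028 × 1.0192 × 1.0611 × 1.025 ≈ 1.27990.
Nominal growth factor: 1.40333. Real growth factor = 1.40333 / 1.27990 ≈ 1.09644.
Total real return ≈ 9.6436%.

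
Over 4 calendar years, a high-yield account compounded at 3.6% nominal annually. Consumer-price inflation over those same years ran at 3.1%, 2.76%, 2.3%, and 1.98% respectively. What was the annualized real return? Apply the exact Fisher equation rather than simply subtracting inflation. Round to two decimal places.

Cumulative inflation factor: 1.031 × 1.0276 × 1.023 × 1.0198 ≈ 1.10528.
Nominal growth factor: 1.15196. Real growth factor = 1.15196 / 1.10528 ≈ 1.04223.
Annualized: 1.04223^(1/4) − 1 ≈ 0.01040.

1.04%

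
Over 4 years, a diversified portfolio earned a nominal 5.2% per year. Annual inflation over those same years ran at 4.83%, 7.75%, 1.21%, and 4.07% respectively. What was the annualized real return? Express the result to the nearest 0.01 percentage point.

Cumulative inflation factor: 1.0483 × 1.0775 × 1.0121 × 1.0407 ≈ 1.18974.
Nominal growth factor: 1.22479. Real growth factor = 1.22479 / 1.18974 ≈ 1.02946.
Annualized: 1.02946^(1/4) − 1 ≈ 0.00729.

0.73%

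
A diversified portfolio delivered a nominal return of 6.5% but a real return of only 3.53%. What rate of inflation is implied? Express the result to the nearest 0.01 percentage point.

From (1+r_nom) = (1+r_real)(1+π), we get 1+π = (1 + 6.5%)/(1 + 3.53%) = 1.065/1.0353 ≈ 1.02869.
So π ≈ 2.8687%.

2.87%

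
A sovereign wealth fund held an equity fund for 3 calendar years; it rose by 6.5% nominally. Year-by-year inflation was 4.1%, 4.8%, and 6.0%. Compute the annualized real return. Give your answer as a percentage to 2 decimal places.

Cumulative inflation factor: 1.041 × 1.048 × 1.060 ≈ 1.15643.
Nominal growth factor: 1.06500. Real growth factor = 1.06500 / 1.15643 ≈ 0.92094.
Annualized: 0.92094^(1/3) − 1 ≈ -0.02708.

-2.71%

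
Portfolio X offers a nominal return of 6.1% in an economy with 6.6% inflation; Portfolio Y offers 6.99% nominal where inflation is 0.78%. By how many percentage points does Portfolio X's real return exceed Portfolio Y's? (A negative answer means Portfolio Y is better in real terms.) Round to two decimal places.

-6.63

Portfolio X real return: 1.061/1.066 − 1 = -0.469%.
Portfolio Y real return: 1.0699/1.0078 − 1 = 6.162%.
Difference: -0.469 − 6.162 = -6.631 pp.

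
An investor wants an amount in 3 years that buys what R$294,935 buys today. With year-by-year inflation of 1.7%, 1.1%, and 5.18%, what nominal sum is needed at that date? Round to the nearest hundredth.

R$318,956.60

Cumulative price-level factor: 1.017 × 1.011 × 1.0518 = 1.0814470866.
The nominal amount required is R$294,935 scaled up by that factor.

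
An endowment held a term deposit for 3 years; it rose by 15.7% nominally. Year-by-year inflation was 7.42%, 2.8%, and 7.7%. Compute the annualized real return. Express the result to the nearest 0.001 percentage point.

Cumulative inflation factor: 1.0742 × 1.028 × 1.077 ≈ 1.18931.
Nominal growth factor: 1.15700. Real growth factor = 1.15700 / 1.18931 ≈ 0.97284.
Annualized: 0.97284^(1/3) − 1 ≈ -0.00914.

-0.914%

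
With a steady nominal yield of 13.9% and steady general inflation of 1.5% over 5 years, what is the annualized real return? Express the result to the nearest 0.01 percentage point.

With constant rates the annual real return is the same each year: (1+13.9%)/(1+1.5%) − 1 = 0.12217.

12.22%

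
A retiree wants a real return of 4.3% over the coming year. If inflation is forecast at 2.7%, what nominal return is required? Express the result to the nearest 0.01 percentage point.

By the Fisher equation, 1 + r_nom = (1 + 4.3%)(1 + 2.7%) = 1.043 × 1.027 = 1.071161.
So r_nom = 7.1161%.

7.12%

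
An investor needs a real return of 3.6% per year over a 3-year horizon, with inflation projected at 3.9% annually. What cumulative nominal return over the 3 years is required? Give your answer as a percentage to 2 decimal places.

24.72%

Required annual nominal rate: (1+3.6%)(1+3.9%) − 1 = 7.6404%.
Cumulative over 3 years: (1 + 0.076404)^3 − 1 ≈ 0.24717.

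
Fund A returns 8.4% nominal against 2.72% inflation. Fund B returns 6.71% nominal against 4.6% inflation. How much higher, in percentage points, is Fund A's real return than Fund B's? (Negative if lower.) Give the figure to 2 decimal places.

3.51

Fund A real return: 1.084/1.0272 − 1 = 5.530%.
Fund B real return: 1.0671/1.046 − 1 = 2.017%.
Difference: 5.530 − 2.017 = 3.513 pp.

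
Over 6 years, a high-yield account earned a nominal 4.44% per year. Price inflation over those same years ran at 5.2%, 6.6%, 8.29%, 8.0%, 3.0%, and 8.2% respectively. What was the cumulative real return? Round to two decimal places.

-11.21%

Cumulative inflation factor: 1.052 × 1.066 × 1.0829 × 1.080 × 1.030 × 1.082 ≈ 1.46167.
Nominal growth factor: 1.29778. Real growth factor = 1.29778 / 1.46167 ≈ 0.88787.
Total real return ≈ -11.2125%.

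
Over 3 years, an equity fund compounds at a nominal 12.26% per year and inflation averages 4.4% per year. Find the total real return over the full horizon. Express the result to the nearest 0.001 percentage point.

The annual real rate is (1+12.26%)/(1+4.4%) − 1 = 7.5287%.
Compounded over 3 years: (1 + 0.075287)^3 − 1 ≈ 0.24329.

24.329%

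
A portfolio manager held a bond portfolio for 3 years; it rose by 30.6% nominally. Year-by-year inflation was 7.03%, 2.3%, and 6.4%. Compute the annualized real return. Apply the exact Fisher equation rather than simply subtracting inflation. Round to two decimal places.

3.88%

Cumulative inflation factor: 1.0703 × 1.023 × 1.064 ≈ 1.16499.
Nominal growth factor: 1.30600. Real growth factor = 1.30600 / 1.16499 ≈ 1.12104.
Annualized: 1.12104^(1/3) − 1 ≈ 0.03882.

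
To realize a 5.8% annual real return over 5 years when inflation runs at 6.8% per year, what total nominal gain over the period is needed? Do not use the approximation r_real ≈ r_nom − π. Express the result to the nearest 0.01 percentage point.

84.20%

Required annual nominal rate: (1+5.8%)(1+6.8%) − 1 = 12.9944%.
Cumulative over 5 years: (1 + 0.129944)^5 − 1 ≈ 0.84198.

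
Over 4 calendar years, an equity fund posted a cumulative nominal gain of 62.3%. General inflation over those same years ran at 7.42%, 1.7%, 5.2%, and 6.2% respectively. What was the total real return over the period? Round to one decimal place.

33.0%

Cumulative inflation factor: 1.0742 × 1.017 × 1.052 × 1.062 ≈ 1.22052.
Nominal growth factor: 1.62300. Real growth factor = 1.62300 / 1.22052 ≈ 1.32976.
Total real return ≈ 32.9757%.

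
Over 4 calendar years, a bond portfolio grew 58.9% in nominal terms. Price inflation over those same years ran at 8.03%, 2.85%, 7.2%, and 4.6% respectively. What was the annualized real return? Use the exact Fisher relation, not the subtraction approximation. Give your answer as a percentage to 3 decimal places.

6.270%

Cumulative inflation factor: 1.0803 × 1.0285 × 1.072 × 1.046 ≈ 1.24588.
Nominal growth factor: 1.58900. Real growth factor = 1.58900 / 1.24588 ≈ 1.27541.
Annualized: 1.27541^(1/4) − 1 ≈ 0.06270.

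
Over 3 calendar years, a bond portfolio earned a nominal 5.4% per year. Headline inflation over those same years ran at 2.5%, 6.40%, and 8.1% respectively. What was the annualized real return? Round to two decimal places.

-0.23%

Cumulative inflation factor: 1.025 × 1.0640 × 1.081 ≈ 1.17894.
Nominal growth factor: 1.17091. Real growth factor = 1.17091 / 1.17894 ≈ 0.99319.
Annualized: 0.99319^(1/3) − 1 ≈ -0.00228.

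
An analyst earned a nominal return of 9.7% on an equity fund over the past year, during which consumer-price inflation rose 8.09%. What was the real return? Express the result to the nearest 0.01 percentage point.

Real return via the Fisher equation: (1 + 9.7%)/(1 + 8.09%) − 1 = 1.097/1.0809 − 1 ≈ 0.01489.

1.49%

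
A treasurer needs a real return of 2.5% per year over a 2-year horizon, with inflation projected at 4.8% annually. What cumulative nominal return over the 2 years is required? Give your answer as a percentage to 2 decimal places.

15.39%

Required annual nominal rate: (1+2.5%)(1+4.8%) − 1 = 7.42%.
Cumulative over 2 years: (1 + 0.0742)^2 − 1 ≈ 0.15391.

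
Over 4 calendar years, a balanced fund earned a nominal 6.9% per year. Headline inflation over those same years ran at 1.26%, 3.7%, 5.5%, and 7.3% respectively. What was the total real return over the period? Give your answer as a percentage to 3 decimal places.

Cumulative inflation factor: 1.0126 × 1.037 × 1.055 × 1.073 ≈ 1.18869.
Nominal growth factor: 1.30590. Real growth factor = 1.30590 / 1.18869 ≈ 1.09861.
Total real return ≈ 9.8606%.

9.861%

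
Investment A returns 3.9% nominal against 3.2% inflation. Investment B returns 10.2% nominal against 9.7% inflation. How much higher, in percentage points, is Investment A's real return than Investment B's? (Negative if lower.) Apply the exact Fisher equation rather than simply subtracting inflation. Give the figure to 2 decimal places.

Investment A real return: 1.039/1.032 − 1 = 0.678%.
Investment B real return: 1.102/1.097 − 1 = 0.456%.
Difference: 0.678 − 0.456 = 0.222 pp.

0.22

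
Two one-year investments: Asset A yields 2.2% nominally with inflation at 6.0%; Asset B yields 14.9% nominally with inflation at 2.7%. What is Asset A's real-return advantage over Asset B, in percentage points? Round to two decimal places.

-15.46

Asset A real return: 1.022/1.060 − 1 = -3.585%.
Asset B real return: 1.149/1.027 − 1 = 11.879%.
Difference: -3.585 − 11.879 = -15.464 pp.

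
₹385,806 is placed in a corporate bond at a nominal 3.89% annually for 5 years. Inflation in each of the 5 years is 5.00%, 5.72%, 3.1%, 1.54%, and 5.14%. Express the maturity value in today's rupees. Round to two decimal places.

Nominal value at maturity: ₹385,806 × (1 + 3.89%)^5 ≈ ₹466,914.87.
Price-level factor over 5 years: 1.0500 × 1.0572 × 1.031 × 1.0154 × 1.0514 ≈ 1.2218284984.
Dividing the nominal maturity value by the price-level factor gives the value in today's money.

₹382,144.36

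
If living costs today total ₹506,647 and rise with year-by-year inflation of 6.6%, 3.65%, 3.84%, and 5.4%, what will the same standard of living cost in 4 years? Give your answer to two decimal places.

₹612,685.04

Cumulative price-level factor: 1.066 × 1.0365 × 1.0384 × 1.054 ≈ 1.2092937309.
Multiplying ₹506,647 by the price-level factor gives the future nominal sum.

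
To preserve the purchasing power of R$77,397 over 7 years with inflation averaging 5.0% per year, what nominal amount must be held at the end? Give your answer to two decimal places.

R$108,905.35

Cumulative price-level factor: (1+5.0%)^7 ≈ 1.4071004227.
Multiplying R$77,397 by the price-level factor gives the future nominal sum.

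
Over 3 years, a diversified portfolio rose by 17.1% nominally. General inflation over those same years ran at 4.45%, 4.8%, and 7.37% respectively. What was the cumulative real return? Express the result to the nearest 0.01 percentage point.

-0.37%

Cumulative inflation factor: 1.0445 × 1.048 × 1.0737 ≈ 1.17531.
Nominal growth factor: 1.17100. Real growth factor = 1.17100 / 1.17531 ≈ 0.99633.
Total real return ≈ -0.3668%.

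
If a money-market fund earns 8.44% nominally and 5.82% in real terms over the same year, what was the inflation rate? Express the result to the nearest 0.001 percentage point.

From (1+r_nom) = (1+r_real)(1+π), we get 1+π = (1 + 8.44%)/(1 + 5.82%) = 1.0844/1.0582 ≈ 1.02476.
So π ≈ 2.4759%.

2.476%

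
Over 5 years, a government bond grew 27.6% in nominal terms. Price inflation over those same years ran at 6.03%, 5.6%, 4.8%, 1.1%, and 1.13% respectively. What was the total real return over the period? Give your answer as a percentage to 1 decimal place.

Cumulative inflation factor: 1.0603 × 1.056 × 1.048 × 1.011 × 1.0113 ≈ 1.19973.
Nominal growth factor: 1.27600. Real growth factor = 1.27600 / 1.19973 ≈ 1.06357.
Total real return ≈ 6.3569%.

6.4%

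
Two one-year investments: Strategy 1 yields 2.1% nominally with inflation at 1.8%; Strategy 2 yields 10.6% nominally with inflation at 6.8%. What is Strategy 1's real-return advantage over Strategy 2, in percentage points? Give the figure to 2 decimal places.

Strategy 1 real return: 1.021/1.018 − 1 = 0.295%.
Strategy 2 real return: 1.106/1.068 − 1 = 3.558%.
Difference: 0.295 − 3.558 = -3.263 pp.

-3.26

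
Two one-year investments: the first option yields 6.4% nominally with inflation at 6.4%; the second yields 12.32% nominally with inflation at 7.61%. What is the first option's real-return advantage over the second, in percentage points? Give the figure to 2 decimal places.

The first option real return: 1.064/1.064 − 1 = 0.000%.
The second real return: 1.1232/1.0761 − 1 = 4.377%.
Difference: 0.000 − 4.377 = -4.377 pp.

-4.38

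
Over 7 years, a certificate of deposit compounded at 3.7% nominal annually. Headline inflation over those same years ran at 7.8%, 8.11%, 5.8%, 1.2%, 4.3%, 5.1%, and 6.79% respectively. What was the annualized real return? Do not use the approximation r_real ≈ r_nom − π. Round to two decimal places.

-1.76%

Cumulative inflation factor: 1.078 × 1.0811 × 1.058 × 1.012 × 1.043 × 1.051 × 1.0679 ≈ 1.46072.
Nominal growth factor: 1.28959. Real growth factor = 1.28959 / 1.46072 ≈ 0.88284.
Annualized: 0.88284^(1/7) − 1 ≈ -0.01764.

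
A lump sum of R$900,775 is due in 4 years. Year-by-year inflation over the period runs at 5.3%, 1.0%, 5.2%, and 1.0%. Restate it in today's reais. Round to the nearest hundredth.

R$797,130.57

Price-level factor over 4 years: 1.053 × 1.010 × 1.052 × 1.010 = 1.1300218956.
Purchasing power today: R$900,775 divided by that factor.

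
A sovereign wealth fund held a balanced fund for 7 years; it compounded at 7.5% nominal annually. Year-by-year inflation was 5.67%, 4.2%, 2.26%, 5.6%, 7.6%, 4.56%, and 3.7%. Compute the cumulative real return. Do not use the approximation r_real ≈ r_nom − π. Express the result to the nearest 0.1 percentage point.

Cumulative inflation factor: 1.0567 × 1.042 × 1.0226 × 1.056 × 1.076 × 1.0456 × 1.037 ≈ 1.38722.
Nominal growth factor: 1.65905. Real growth factor = 1.65905 / 1.38722 ≈ 1.19595.
Total real return ≈ 19.5951%.

19.6%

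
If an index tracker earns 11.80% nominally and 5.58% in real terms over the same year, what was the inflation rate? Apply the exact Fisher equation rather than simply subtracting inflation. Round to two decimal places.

From (1+r_nom) = (1+r_real)(1+π), we get 1+π = (1 + 11.80%)/(1 + 5.58%) = 1.1180/1.0558 ≈ 1.05891.
So π ≈ 5.8913%.

5.89%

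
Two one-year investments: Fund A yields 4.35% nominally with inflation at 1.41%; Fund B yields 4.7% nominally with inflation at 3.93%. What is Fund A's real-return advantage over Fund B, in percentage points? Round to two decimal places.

Fund A real return: 1.0435/1.0141 − 1 = 2.899%.
Fund B real return: 1.047/1.0393 − 1 = 0.741%.
Difference: 2.899 − 0.741 = 2.158 pp.

2.16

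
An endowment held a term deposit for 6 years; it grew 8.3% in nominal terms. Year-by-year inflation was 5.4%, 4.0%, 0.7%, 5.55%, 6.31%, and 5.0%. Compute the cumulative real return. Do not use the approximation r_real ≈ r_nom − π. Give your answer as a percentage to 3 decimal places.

Cumulative inflation factor: 1.054 × 1.040 × 1.007 × 1.0555 × 1.0631 × 1.050 ≈ 1.30054.
Nominal growth factor: 1.08300. Real growth factor = 1.08300 / 1.30054 ≈ 0.83273.
Total real return ≈ -16.7272%.

-16.727%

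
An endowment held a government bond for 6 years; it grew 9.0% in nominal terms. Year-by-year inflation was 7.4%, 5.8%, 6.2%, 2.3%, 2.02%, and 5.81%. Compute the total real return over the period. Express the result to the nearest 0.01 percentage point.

-18.21%

Cumulative inflation factor: 1.074 × 1.058 × 1.062 × 1.023 × 1.0202 × 1.0581 ≈ 1.33261.
Nominal growth factor: 1.09000. Real growth factor = 1.09000 / 1.33261 ≈ 0.81795.
Total real return ≈ -18.2055%.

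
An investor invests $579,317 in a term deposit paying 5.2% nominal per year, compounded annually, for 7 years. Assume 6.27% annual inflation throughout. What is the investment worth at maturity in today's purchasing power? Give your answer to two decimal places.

$539,699.09

Nominal value at maturity: $579,317 × (1 + 5.2%)^7 ≈ $826,088.26.
Price-level factor over 7 years: (1 + 6.27%)^7 ≈ 1.5306460111.
The maturity value deflated by that factor is the answer in today's purchasing power.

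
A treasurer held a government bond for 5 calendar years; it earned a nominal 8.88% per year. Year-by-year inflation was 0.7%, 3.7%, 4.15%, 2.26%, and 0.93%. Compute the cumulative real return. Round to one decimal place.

36.3%

Cumulative inflation factor: 1.007 × 1.037 × 1.0415 × 1.0226 × 1.0093 ≈ 1.12252.
Nominal growth factor: 1.53017. Real growth factor = 1.53017 / 1.12252 ≈ 1.36316.
Total real return ≈ 36.3161%.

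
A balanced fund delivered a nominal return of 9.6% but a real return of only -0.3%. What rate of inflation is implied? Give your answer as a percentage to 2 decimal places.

9.93%

From (1+r_nom) = (1+r_real)(1+π), we get 1+π = (1 + 9.6%)/(1 − 0.3%) = 1.096/0.997 ≈ 1.09930.
So π ≈ 9.9298%.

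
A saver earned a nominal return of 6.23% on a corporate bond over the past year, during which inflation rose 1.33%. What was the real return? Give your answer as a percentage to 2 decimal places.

Real return via the Fisher equation: (1 + 6.23%)/(1 + 1.33%) − 1 = 1.0623/1.0133 − 1 ≈ 0.04836.

4.84%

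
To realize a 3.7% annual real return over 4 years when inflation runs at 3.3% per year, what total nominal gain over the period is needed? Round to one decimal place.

31.7%

Required annual nominal rate: (1+3.7%)(1+3.3%) − 1 = 7.1221%.
Cumulative over 4 years: (1 + 0.071221)^4 − 1 ≈ 0.31679.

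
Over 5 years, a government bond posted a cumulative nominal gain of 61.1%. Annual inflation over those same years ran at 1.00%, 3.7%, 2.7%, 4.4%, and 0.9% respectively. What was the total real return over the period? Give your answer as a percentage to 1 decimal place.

Cumulative inflation factor: 1.0100 × 1.037 × 1.027 × 1.044 × 1.009 ≈ 1.13308.
Nominal growth factor: 1.61100. Real growth factor = 1.61100 / 1.13308 ≈ 1.42178.
Total real return ≈ 42.1783%.

42.2%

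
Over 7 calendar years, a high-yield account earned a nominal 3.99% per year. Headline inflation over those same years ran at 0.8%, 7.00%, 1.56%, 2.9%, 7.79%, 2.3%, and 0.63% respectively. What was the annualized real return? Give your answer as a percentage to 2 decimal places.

Cumulative inflation factor: 1.008 × 1.0700 × 1.0156 × 1.029 × 1.0779 × 1.023 × 1.0063 ≈ 1.25073.
Nominal growth factor: 1.31505. Real growth factor = 1.31505 / 1.25073 ≈ 1.05142.
Annualized: 1.05142^(1/7) − 1 ≈ 0.00719.

0.72%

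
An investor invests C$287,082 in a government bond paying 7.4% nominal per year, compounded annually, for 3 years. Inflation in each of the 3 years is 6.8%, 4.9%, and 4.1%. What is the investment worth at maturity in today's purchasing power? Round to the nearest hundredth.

Nominal value at maturity: C$287,082 × (1 + 7.4%)^3 ≈ C$355,646.72.
Price-level factor over 3 years: 1.068 × 1.049 × 1.041 = 1.166265612.
Dividing the nominal maturity value by the price-level factor gives the value in today's money.

C$304,944.87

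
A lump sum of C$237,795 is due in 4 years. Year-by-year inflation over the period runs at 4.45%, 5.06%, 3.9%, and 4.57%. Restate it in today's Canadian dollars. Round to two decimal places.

Price-level factor over 4 years: 1.0445 × 1.0506 × 1.039 × 1.0457 ≈ 1.1922531989.
Purchasing power today: C$237,795 divided by that factor.

C$199,450.08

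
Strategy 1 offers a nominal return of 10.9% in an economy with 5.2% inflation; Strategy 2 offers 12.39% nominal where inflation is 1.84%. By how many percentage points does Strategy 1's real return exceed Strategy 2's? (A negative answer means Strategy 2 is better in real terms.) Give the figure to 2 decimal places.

Strategy 1 real return: 1.109/1.052 − 1 = 5.418%.
Strategy 2 real return: 1.1239/1.0184 − 1 = 10.359%.
Difference: 5.418 − 10.359 = -4.941 pp.

-4.94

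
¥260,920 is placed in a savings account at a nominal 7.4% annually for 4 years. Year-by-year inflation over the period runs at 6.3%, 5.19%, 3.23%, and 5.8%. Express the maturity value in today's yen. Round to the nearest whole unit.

Nominal value at maturity: ¥260,920 × (1 + 7.4%)^4 ≈ ¥347,156.
Price-level factor over 4 years: 1.063 × 1.0519 × 1.0323 × 1.058 ≈ 1.2212352030.
The maturity value deflated by that factor is the answer in today's purchasing power.

¥284,266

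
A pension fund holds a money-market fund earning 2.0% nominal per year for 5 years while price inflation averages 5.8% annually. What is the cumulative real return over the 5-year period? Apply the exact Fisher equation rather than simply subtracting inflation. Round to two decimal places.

-16.71%

The annual real rate is (1+2.0%)/(1+5.8%) − 1 = -3.5917%.
Compounded over 5 years: (1 + -0.035917)^5 − 1 ≈ -0.16714.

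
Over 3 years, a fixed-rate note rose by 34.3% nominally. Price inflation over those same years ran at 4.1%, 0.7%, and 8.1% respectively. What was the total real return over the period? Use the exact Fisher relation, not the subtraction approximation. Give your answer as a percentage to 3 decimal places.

Cumulative inflation factor: 1.041 × 1.007 × 1.081 ≈ 1.13320.
Nominal growth factor: 1.34300. Real growth factor = 1.34300 / 1.13320 ≈ 1.18514.
Total real return ≈ 18.5141%.

18.514%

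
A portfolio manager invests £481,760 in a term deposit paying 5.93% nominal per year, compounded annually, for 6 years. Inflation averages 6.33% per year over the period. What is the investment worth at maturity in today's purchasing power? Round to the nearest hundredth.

£470,987.83

Nominal value at maturity: £481,760 × (1 + 5.93%)^6 ≈ £680,682.48.
Price-level factor over 6 years: (1 + 6.33%)^6 ≈ 1.4452230623.
Dividing the nominal maturity value by the price-level factor gives the value in today's money.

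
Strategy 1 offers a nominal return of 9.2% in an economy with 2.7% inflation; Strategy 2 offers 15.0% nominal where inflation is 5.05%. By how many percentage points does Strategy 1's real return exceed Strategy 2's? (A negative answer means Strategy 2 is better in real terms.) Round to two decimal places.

Strategy 1 real return: 1.092/1.027 − 1 = 6.329%.
Strategy 2 real return: 1.150/1.0505 − 1 = 9.472%.
Difference: 6.329 − 9.472 = -3.143 pp.

-3.14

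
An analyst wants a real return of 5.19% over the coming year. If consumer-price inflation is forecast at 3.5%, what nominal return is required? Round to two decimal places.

By the Fisher equation, 1 + r_nom = (1 + 5.19%)(1 + 3.5%) = 1.0519 × 1.035 = 1.0887165.
So r_nom = 8.87165%.

8.87%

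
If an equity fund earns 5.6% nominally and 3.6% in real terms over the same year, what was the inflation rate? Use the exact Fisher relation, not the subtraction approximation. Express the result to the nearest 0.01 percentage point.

From (1+r_nom) = (1+r_real)(1+π), we get 1+π = (1 + 5.6%)/(1 + 3.6%) = 1.056/1.036 ≈ 1.01931.
So π ≈ 1.9305%.

1.93%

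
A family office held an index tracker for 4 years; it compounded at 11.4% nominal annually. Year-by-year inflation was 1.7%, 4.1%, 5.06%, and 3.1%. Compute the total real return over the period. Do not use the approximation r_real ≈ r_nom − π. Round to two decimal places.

34.30%

Cumulative inflation factor: 1.017 × 1.041 × 1.0506 × 1.031 ≈ 1.14675.
Nominal growth factor: 1.54007. Real growth factor = 1.54007 / 1.14675 ≈ 1.34299.
Total real return ≈ 34.2991%.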